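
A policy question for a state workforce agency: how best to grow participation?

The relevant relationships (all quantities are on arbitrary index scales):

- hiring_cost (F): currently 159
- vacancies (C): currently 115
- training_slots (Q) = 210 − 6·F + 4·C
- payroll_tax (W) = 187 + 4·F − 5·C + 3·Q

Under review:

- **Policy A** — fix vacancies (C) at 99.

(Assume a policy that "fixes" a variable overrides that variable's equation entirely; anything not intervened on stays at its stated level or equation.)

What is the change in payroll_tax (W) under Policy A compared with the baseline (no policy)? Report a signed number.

-112

Baseline:
  F = 159
  C = 115
  Q = 210 − 6·159 + 4·115 = -284
  W = 187 + 4·159 − 5·115 + 3·(-284) = -604
Policy A (C := 99):
  F = 159
  C = 99
  Q = 210 − 6·159 + 4·99 = -348
  W = 187 + 4·159 − 5·99 + 3·(-348) = -716
Change in W: -716 − (-604) = -112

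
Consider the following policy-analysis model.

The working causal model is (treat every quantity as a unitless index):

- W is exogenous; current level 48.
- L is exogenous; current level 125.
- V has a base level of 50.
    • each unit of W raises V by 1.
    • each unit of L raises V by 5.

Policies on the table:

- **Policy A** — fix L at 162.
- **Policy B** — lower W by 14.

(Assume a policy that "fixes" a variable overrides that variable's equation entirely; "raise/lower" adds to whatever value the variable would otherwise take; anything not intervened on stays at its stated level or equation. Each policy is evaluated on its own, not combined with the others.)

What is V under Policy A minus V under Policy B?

Policy A (L := 162):
  W = 48
  L = 162
  V = 50 + 48 + 5·162 = 908
Policy B (W − 14):
  W = 48 − 14 = 34
  L = 125
  V = 50 + 34 + 5·125 = 709
V: 908 − 709 = 199

199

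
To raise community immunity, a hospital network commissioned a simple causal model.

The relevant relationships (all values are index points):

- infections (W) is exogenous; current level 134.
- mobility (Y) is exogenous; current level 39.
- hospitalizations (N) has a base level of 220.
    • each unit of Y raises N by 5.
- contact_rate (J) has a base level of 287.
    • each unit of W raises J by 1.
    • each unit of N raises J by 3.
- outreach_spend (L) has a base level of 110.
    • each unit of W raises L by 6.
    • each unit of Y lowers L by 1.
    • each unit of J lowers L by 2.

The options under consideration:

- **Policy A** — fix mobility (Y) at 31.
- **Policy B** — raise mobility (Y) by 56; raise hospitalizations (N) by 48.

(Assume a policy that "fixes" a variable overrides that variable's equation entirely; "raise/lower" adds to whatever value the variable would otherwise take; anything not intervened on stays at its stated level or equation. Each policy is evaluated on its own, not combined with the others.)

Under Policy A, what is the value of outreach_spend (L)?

Policy A (Y := 31):
  W = 134
  Y = 31
  N = 220 + 5·31 = 375
  J = 287 + 134 + 3·375 = 1546
  L = 110 + 6·134 − 31 − 2·1546 = -2209

-2209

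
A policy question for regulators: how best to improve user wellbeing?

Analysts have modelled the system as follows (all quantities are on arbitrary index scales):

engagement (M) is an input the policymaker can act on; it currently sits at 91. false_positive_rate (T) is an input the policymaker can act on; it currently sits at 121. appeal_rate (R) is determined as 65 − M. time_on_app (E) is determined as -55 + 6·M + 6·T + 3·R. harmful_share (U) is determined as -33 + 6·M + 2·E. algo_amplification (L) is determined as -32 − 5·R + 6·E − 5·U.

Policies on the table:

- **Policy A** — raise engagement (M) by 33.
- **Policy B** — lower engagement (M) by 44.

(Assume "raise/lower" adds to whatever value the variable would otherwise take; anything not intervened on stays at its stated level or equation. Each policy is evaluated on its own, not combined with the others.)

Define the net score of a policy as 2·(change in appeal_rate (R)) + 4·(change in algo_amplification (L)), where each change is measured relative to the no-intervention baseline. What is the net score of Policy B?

6600

Baseline:
  M = 91
  T = 121
  R = 65 − 91 = -26
  E = -55 + 6·91 + 6·121 + 3·(-26) = 1139
  U = -33 + 6·91 + 2·1139 = 2791
  L = -32 − 5·(-26) + 6·1139 − 5·2791 = -7023
Policy B (M − 44):
  M = 91 − 44 = 47
  T = 121
  R = 65 − 47 = 18
  E = -55 + 6·47 + 6·121 + 3·18 = 1007
  U = -33 + 6·47 + 2·1007 = 2263
  L = -32 − 5·18 + 6·1007 − 5·2263 = -5395
ΔR = 18 − (-26) = 44; ΔL = -5395 − (-7023) = 1628
Score = 2·44 + 4·1628 = 6600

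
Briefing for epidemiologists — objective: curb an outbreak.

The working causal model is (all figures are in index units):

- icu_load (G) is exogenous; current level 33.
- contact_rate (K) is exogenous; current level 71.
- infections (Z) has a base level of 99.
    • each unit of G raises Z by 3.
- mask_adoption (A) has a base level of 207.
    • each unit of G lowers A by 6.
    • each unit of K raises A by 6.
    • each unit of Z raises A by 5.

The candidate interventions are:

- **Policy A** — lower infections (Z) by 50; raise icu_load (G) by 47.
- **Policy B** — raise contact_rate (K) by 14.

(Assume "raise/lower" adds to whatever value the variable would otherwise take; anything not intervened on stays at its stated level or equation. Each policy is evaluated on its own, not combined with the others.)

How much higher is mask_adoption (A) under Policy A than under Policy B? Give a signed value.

89

Policy A (Z − 50, G + 47):
  G = 33 + 47 = 80
  K = 71
  Z = 99 + 3·80 (−50 from intervention) = 289
  A = 207 − 6·80 + 6·71 + 5·289 = 1598
Policy B (K + 14):
  G = 33
  K = 71 + 14 = 85
  Z = 99 + 3·33 = 198
  A = 207 − 6·33 + 6·85 + 5·198 = 1509
A: 1598 − 1509 = 89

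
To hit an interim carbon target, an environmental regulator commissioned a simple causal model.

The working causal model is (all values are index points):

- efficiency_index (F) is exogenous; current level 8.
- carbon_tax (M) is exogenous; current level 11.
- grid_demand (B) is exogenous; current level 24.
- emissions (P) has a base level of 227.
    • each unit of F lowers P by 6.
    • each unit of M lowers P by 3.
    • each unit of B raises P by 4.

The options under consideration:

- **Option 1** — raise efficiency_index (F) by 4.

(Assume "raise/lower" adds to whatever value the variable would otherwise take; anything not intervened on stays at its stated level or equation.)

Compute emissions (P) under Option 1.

Option 1 (F + 4):
  F = 8 + 4 = 12
  M = 11
  B = 24
  P = 227 − 6·12 − 3·11 + 4·24 = 218

218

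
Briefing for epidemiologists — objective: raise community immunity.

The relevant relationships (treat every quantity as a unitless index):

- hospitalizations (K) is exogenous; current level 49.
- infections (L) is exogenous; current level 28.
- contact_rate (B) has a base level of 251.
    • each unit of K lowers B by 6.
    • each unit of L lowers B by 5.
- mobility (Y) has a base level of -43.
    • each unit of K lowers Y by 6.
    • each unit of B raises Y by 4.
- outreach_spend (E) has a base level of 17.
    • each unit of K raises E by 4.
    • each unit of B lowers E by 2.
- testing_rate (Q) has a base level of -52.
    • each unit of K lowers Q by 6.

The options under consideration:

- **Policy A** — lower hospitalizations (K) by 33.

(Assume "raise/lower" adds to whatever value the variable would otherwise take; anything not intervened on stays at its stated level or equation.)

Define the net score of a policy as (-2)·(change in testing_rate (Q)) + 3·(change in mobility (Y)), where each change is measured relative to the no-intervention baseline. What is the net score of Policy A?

2574

Baseline:
  K = 49
  L = 28
  B = 251 − 6·49 − 5·28 = -183
  Y = -43 − 6·49 + 4·(-183) = -1069
  Q = -52 − 6·49 = -346
Policy A (K − 33):
  K = 49 − 33 = 16
  L = 28
  B = 251 − 6·16 − 5·28 = 15
  Y = -43 − 6·16 + 4·15 = -79
  Q = -52 − 6·16 = -148
ΔQ = -148 − (-346) = 198; ΔY = -79 − (-1069) = 990
Score = (-2)·198 + 3·990 = 2574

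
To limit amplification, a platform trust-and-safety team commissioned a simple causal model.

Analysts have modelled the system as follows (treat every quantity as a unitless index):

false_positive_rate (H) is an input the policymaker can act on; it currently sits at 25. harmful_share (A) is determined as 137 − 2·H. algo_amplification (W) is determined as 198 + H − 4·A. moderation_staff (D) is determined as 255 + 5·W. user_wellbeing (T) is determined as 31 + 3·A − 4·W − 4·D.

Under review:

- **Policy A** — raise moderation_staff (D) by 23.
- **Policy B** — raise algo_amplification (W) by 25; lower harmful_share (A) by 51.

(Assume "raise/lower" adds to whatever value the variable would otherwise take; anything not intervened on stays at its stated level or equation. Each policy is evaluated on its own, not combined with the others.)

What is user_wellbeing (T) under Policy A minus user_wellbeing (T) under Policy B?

Policy A (D + 23):
  H = 25
  A = 137 − 2·25 = 87
  W = 198 + 25 − 4·87 = -125
  D = 255 + 5·(-125) (+23 from intervention) = -347
  T = 31 + 3·87 − 4·(-125) − 4·(-347) = 2180
Policy B (W + 25, A − 51):
  H = 25
  A = 137 − 2·25 (−51 from intervention) = 36
  W = 198 + 25 − 4·36 (+25 from intervention) = 104
  D = 255 + 5·104 = 775
  T = 31 + 3·36 − 4·104 − 4·775 = -3377
T: 2180 − (-3377) = 5557

5557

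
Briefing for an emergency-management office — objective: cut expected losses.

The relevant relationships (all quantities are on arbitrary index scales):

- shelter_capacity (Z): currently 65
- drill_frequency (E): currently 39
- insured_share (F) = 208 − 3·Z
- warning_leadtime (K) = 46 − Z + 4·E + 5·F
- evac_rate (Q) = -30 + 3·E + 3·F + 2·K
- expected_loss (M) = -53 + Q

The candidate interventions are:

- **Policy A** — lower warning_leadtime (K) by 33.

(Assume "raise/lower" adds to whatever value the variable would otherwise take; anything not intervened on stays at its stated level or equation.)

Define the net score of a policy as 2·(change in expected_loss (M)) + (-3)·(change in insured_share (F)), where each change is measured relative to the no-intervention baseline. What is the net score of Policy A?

Baseline:
  Z = 65
  E = 39
  F = 208 − 3·65 = 13
  K = 46 − 65 + 4·39 + 5·13 = 202
  Q = -30 + 3·39 + 3·13 + 2·202 = 530
  M = -53 + 530 = 477
Policy A (K − 33):
  Z = 65
  E = 39
  F = 208 − 3·65 = 13
  K = 46 − 65 + 4·39 + 5·13 (−33 from intervention) = 169
  Q = -30 + 3·39 + 3·13 + 2·169 = 464
  M = -53 + 464 = 411
ΔM = 411 − 477 = -66; ΔF = 13 − 13 = 0
Score = 2·(-66) + (-3)·0 = -132

-132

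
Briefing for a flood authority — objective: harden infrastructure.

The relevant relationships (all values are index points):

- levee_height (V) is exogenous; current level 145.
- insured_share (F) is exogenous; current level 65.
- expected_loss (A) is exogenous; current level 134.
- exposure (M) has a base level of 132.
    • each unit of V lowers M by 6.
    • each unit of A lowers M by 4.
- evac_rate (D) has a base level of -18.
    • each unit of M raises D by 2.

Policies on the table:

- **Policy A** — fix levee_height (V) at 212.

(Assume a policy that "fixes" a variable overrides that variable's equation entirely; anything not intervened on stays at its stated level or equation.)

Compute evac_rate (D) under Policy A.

Policy A (V := 212):
  V = 212
  A = 134
  M = 132 − 6·212 − 4·134 = -1676
  D = -18 + 2·(-1676) = -3370

-3370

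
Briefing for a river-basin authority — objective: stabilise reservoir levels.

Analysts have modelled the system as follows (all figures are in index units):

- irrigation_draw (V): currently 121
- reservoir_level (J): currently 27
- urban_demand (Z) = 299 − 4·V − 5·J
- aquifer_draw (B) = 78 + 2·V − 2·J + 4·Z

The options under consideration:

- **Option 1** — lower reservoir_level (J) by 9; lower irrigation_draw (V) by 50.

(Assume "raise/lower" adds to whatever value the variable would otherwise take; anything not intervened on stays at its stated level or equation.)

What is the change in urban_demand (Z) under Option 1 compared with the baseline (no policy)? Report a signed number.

245

Baseline:
  V = 121
  J = 27
  Z = 299 − 4·121 − 5·27 = -320
Option 1 (J − 9, V − 50):
  V = 121 − 50 = 71
  J = 27 − 9 = 18
  Z = 299 − 4·71 − 5·18 = -75
Change in Z: -75 − (-320) = 245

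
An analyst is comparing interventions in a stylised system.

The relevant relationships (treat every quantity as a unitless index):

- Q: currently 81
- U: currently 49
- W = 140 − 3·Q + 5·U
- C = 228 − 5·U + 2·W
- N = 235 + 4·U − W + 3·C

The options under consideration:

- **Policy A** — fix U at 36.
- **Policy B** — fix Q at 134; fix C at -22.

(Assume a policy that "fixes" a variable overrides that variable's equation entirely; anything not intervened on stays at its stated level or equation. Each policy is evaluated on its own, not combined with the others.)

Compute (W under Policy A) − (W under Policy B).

Policy A (U := 36):
  Q = 81
  U = 36
  W = 140 − 3·81 + 5·36 = 77
Policy B (Q := 134, C := -22):
  Q = 134
  U = 49
  W = 140 − 3·134 + 5·49 = -17
W: 77 − (-17) = 94

94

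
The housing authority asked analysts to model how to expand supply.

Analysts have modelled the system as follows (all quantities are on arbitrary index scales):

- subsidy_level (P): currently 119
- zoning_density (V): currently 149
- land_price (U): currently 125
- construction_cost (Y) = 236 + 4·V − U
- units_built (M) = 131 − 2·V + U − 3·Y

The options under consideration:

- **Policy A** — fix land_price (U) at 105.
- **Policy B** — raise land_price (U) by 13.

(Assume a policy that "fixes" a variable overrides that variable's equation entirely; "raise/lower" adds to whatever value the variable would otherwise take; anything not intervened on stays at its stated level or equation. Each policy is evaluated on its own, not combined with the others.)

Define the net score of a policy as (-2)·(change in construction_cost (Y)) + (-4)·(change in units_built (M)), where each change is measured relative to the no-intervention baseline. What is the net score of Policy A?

Baseline:
  V = 149
  U = 125
  Y = 236 + 4·149 − 125 = 707
  M = 131 − 2·149 + 125 − 3·707 = -2163
Policy A (U := 105):
  V = 149
  U = 105
  Y = 236 + 4·149 − 105 = 727
  M = 131 − 2·149 + 105 − 3·727 = -2243
ΔY = 727 − 707 = 20; ΔM = -2243 − (-2163) = -80
Score = (-2)·20 + (-4)·(-80) = 280

280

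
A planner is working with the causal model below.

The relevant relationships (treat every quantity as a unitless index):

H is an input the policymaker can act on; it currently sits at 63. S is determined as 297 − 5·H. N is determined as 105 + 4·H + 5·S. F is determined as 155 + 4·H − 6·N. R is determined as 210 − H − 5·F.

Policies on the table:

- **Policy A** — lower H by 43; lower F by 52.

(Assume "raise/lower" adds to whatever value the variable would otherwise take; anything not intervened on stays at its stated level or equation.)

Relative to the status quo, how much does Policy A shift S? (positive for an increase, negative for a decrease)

Baseline:
  H = 63
  S = 297 − 5·63 = -18
Policy A (H − 43, F − 52):
  H = 63 − 43 = 20
  S = 297 − 5·20 = 197
Change in S: 197 − (-18) = 215

215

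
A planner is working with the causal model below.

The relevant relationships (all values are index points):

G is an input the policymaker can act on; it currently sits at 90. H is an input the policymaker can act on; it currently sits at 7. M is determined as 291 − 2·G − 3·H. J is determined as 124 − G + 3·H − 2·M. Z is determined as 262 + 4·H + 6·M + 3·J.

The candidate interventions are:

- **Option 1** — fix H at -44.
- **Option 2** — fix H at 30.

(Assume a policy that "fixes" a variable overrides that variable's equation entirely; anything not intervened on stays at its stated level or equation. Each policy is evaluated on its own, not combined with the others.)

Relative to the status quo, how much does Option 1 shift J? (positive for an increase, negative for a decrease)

-459

Baseline:
  G = 90
  H = 7
  M = 291 − 2·90 − 3·7 = 90
  J = 124 − 90 + 3·7 − 2·90 = -125
Option 1 (H := -44):
  G = 90
  H = -44
  M = 291 − 2·90 − 3·(-44) = 243
  J = 124 − 90 + 3·(-44) − 2·243 = -584
Change in J: -584 − (-125) = -459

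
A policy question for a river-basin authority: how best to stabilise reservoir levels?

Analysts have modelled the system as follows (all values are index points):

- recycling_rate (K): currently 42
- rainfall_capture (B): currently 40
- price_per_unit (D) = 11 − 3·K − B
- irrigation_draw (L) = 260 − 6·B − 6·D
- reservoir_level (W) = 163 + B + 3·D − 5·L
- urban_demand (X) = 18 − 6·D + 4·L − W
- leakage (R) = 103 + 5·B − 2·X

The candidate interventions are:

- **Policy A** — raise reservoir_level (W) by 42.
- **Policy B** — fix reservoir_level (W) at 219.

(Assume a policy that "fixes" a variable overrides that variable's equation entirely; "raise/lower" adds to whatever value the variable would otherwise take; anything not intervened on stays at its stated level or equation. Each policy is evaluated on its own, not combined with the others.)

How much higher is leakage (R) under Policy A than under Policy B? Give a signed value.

Policy A (W + 42):
  K = 42
  B = 40
  D = 11 − 3·42 − 40 = -155
  L = 260 − 6·40 − 6·(-155) = 950
  W = 163 + 40 + 3·(-155) − 5·950 (+42 from intervention) = -4970
  X = 18 − 6·(-155) + 4·950 − (-4970) = 9718
  R = 103 + 5·40 − 2·9718 = -19133
Policy B (W := 219):
  K = 42
  B = 40
  D = 11 − 3·42 − 40 = -155
  L = 260 − 6·40 − 6·(-155) = 950
  W = 219
  X = 18 − 6·(-155) + 4·950 − 219 = 4529
  R = 103 + 5·40 − 2·4529 = -8755
R: -19133 − (-8755) = -10378

-10378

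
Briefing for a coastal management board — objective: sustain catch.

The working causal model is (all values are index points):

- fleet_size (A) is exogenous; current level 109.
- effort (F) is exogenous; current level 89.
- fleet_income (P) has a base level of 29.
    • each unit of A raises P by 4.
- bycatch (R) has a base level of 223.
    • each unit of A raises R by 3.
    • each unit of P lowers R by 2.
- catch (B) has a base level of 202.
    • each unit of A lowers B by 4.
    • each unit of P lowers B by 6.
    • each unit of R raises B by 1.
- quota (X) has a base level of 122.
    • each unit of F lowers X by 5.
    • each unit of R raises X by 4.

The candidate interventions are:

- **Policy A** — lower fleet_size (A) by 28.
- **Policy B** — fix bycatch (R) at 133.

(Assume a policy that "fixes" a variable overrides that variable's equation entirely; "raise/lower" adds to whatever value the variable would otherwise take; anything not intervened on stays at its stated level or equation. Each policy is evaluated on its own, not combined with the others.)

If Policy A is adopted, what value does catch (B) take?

Policy A (A − 28):
  A = 109 − 28 = 81
  P = 29 + 4·81 = 353
  R = 223 + 3·81 − 2·353 = -240
  B = 202 − 4·81 − 6·353 + (-240) = -2480

-2480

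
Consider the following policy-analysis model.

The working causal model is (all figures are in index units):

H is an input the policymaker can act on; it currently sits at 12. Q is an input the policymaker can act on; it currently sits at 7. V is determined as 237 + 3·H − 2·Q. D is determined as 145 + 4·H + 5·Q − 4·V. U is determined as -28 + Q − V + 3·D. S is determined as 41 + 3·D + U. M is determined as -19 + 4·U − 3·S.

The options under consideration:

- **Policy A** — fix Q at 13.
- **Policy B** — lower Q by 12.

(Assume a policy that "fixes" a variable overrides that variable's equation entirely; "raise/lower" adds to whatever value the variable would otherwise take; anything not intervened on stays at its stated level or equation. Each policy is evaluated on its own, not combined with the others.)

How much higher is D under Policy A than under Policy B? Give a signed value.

234

Policy A (Q := 13):
  H = 12
  Q = 13
  V = 237 + 3·12 − 2·13 = 247
  D = 145 + 4·12 + 5·13 − 4·247 = -730
Policy B (Q − 12):
  H = 12
  Q = 7 − 12 = -5
  V = 237 + 3·12 − 2·(-5) = 283
  D = 145 + 4·12 + 5·(-5) − 4·283 = -964
D: -730 − (-964) = 234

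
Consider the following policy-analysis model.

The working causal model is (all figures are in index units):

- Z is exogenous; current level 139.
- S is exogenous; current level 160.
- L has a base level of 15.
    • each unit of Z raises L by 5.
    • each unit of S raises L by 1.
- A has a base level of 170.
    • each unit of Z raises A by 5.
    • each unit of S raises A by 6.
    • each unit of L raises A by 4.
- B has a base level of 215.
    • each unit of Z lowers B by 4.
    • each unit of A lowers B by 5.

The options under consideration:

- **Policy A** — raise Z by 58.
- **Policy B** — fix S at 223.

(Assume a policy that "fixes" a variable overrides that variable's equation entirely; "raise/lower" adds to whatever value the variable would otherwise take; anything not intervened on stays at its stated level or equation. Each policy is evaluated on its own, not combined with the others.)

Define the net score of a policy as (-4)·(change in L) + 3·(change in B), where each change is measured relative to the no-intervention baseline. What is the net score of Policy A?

Baseline:
  Z = 139
  S = 160
  L = 15 + 5·139 + 160 = 870
  A = 170 + 5·139 + 6·160 + 4·870 = 5305
  B = 215 − 4·139 − 5·5305 = -26866
Policy A (Z + 58):
  Z = 139 + 58 = 197
  S = 160
  L = 15 + 5·197 + 160 = 1160
  A = 170 + 5·197 + 6·160 + 4·1160 = 6755
  B = 215 − 4·197 − 5·6755 = -34348
ΔL = 1160 − 870 = 290; ΔB = -34348 − (-26866) = -7482
Score = (-4)·290 + 3·(-7482) = -23606

-23606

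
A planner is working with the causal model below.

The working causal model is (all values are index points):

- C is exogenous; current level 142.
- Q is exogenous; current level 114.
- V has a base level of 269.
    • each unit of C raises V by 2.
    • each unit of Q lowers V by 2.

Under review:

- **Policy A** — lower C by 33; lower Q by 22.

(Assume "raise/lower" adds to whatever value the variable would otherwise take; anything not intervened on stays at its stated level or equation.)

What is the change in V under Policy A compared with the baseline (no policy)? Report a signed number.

-22

Baseline:
  C = 142
  Q = 114
  V = 269 + 2·142 − 2·114 = 325
Policy A (C − 33, Q − 22):
  C = 142 − 33 = 109
  Q = 114 − 22 = 92
  V = 269 + 2·109 − 2·92 = 303
Change in V: 303 − 325 = -22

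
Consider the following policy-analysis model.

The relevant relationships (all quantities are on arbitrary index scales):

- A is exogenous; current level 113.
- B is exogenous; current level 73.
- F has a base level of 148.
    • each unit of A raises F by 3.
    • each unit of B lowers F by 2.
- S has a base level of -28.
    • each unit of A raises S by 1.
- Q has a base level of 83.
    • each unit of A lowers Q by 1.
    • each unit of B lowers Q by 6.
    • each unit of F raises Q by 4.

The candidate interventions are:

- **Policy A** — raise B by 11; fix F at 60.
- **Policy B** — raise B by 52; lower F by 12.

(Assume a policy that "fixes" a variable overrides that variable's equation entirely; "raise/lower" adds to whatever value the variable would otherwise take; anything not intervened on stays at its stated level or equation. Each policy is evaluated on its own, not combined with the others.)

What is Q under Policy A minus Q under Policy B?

Policy A (B + 11, F := 60):
  A = 113
  B = 73 + 11 = 84
  F = 60
  Q = 83 − 113 − 6·84 + 4·60 = -294
Policy B (B + 52, F − 12):
  A = 113
  B = 73 + 52 = 125
  F = 148 + 3·113 − 2·125 (−12 from intervention) = 225
  Q = 83 − 113 − 6·125 + 4·225 = 120
Q: -294 − 120 = -414

-414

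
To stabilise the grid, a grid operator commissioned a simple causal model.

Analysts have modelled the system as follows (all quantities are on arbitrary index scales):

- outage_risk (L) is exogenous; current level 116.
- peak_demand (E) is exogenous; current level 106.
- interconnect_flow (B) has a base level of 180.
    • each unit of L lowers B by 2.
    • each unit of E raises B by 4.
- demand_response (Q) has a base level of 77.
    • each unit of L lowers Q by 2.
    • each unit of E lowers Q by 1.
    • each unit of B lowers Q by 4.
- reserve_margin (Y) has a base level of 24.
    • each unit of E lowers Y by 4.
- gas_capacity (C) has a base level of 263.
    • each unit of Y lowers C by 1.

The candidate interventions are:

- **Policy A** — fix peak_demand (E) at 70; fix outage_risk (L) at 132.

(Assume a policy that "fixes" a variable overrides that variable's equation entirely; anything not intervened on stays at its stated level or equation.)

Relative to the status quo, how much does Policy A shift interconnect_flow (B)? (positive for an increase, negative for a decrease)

-176

Baseline:
  L = 116
  E = 106
  B = 180 − 2·116 + 4·106 = 372
Policy A (E := 70, L := 132):
  L = 132
  E = 70
  B = 180 − 2·132 + 4·70 = 196
Change in B: 196 − 372 = -176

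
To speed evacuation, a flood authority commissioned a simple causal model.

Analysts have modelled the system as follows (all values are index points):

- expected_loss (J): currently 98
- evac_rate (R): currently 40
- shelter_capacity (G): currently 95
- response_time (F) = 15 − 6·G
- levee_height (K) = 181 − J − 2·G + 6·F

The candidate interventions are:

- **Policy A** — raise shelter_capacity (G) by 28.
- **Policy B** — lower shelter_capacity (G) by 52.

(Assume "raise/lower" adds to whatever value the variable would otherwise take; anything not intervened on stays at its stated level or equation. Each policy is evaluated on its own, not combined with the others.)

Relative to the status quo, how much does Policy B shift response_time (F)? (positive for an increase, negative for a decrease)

Baseline:
  G = 95
  F = 15 − 6·95 = -555
Policy B (G − 52):
  G = 95 − 52 = 43
  F = 15 − 6·43 = -243
Change in F: -243 − (-555) = 312

312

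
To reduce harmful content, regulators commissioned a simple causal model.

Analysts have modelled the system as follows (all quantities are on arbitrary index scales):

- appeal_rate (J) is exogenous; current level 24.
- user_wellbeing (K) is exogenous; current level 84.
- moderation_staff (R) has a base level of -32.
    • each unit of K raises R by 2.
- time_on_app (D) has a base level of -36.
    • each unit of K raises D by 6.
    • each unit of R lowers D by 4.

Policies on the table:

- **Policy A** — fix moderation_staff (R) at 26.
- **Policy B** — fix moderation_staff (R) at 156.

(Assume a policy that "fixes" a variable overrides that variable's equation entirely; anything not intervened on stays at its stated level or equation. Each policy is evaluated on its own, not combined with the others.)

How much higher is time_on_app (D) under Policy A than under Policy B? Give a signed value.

520

Policy A (R := 26):
  K = 84
  R = 26
  D = -36 + 6·84 − 4·26 = 364
Policy B (R := 156):
  K = 84
  R = 156
  D = -36 + 6·84 − 4·156 = -156
D: 364 − (-156) = 520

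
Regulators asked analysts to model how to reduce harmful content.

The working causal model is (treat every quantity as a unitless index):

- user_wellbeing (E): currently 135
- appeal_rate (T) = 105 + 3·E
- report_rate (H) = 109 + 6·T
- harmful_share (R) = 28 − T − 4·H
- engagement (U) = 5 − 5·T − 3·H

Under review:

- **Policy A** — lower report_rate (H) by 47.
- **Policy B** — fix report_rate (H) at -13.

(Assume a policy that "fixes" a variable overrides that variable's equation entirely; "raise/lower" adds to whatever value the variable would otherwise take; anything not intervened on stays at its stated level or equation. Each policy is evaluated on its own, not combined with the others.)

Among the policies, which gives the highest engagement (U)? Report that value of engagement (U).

-2506

Policy A (H − 47):
  E = 135
  T = 105 + 3·135 = 510
  H = 109 + 6·510 (−47 from intervention) = 3122
  U = 5 − 5·510 − 3·3122 = -11911
Policy B (H := -13):
  E = 135
  T = 105 + 3·135 = 510
  H = -13
  U = 5 − 5·510 − 3·(-13) = -2506
Comparing — Policy A: U=-11911, Policy B: U=-2506. Highest is -2506 (Policy B).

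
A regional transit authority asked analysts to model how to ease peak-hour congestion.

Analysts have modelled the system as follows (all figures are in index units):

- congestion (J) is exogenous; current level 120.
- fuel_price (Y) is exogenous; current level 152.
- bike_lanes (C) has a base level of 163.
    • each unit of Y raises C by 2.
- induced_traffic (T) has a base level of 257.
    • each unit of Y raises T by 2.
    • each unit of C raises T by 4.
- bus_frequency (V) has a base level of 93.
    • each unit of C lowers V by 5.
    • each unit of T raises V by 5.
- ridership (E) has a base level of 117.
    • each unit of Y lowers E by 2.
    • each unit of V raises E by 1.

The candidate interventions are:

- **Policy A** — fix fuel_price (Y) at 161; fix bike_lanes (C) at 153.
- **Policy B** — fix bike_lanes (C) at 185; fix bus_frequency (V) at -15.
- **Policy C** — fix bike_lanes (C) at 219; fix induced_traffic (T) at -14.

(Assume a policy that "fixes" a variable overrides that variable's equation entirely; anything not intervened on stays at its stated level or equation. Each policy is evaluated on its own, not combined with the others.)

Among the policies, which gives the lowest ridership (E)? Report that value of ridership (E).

Policy A (Y := 161, C := 153):
  Y = 161
  C = 153
  T = 257 + 2·161 + 4·153 = 1191
  V = 93 − 5·153 + 5·1191 = 5283
  E = 117 − 2·161 + 5283 = 5078
Policy B (C := 185, V := -15):
  Y = 152
  C = 185
  T = 257 + 2·152 + 4·185 = 1301
  V = -15
  E = 117 − 2·152 + (-15) = -202
Policy C (C := 219, T := -14):
  Y = 152
  C = 219
  T = -14
  V = 93 − 5·219 + 5·(-14) = -1072
  E = 117 − 2·152 + (-1072) = -1259
Comparing — Policy A: E=5078, Policy B: E=-202, Policy C: E=-1259. Lowest is -1259 (Policy C).

-1259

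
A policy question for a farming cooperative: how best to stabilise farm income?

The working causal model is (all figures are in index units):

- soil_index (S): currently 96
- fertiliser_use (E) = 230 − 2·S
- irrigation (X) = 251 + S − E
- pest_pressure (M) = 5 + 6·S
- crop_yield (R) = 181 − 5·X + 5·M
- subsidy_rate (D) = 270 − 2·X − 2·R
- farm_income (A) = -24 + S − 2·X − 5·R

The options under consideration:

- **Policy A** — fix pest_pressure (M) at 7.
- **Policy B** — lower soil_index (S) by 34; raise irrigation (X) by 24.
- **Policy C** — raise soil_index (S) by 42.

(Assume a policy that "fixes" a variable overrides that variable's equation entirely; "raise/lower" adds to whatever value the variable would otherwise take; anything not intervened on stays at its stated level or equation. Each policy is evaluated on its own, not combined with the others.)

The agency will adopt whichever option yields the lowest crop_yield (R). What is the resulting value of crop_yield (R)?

-1329

Policy A (M := 7):
  S = 96
  E = 230 − 2·96 = 38
  X = 251 + 96 − 38 = 309
  M = 7
  R = 181 − 5·309 + 5·7 = -1329
Policy B (S − 34, X + 24):
  S = 96 − 34 = 62
  E = 230 − 2·62 = 106
  X = 251 + 62 − 106 (+24 from intervention) = 231
  M = 5 + 6·62 = 377
  R = 181 − 5·231 + 5·377 = 911
Policy C (S + 42):
  S = 96 + 42 = 138
  E = 230 − 2·138 = -46
  X = 251 + 138 − (-46) = 435
  M = 5 + 6·138 = 833
  R = 181 − 5·435 + 5·833 = 2171
Comparing — Policy A: R=-1329, Policy B: R=911, Policy C: R=2171. Lowest is -1329 (Policy A).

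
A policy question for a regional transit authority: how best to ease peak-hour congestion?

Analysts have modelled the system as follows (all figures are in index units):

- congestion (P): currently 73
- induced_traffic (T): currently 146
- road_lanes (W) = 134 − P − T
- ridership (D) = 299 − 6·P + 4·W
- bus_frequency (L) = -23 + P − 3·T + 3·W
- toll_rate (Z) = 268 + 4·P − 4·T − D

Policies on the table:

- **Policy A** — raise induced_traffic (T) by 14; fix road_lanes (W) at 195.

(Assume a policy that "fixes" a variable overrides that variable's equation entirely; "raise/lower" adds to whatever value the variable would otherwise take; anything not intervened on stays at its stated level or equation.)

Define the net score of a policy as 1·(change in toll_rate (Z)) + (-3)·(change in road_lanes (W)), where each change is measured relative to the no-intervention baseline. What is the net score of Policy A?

Baseline:
  P = 73
  T = 146
  W = 134 − 73 − 146 = -85
  D = 299 − 6·73 + 4·(-85) = -479
  Z = 268 + 4·73 − 4·146 − (-479) = 455
Policy A (T + 14, W := 195):
  P = 73
  T = 146 + 14 = 160
  W = 195
  D = 299 − 6·73 + 4·195 = 641
  Z = 268 + 4·73 − 4·160 − 641 = -721
ΔZ = -721 − 455 = -1176; ΔW = 195 − (-85) = 280
Score = 1·(-1176) + (-3)·280 = -2016

-2016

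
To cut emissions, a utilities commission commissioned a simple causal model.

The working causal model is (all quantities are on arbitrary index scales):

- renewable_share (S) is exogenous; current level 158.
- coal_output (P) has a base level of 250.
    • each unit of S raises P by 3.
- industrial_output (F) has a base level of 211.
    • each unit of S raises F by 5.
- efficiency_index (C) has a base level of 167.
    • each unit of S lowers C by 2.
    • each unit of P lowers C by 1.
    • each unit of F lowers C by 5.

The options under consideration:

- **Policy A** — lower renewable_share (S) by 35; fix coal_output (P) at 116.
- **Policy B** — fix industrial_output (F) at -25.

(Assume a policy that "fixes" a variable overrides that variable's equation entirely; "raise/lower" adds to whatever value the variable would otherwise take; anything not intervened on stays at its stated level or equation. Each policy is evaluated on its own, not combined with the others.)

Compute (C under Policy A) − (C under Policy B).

Policy A (S − 35, P := 116):
  S = 158 − 35 = 123
  P = 116
  F = 211 + 5·123 = 826
  C = 167 − 2·123 − 116 − 5·826 = -4325
Policy B (F := -25):
  S = 158
  P = 250 + 3·158 = 724
  F = -25
  C = 167 − 2·158 − 724 − 5·(-25) = -748
C: -4325 − (-748) = -3577

-3577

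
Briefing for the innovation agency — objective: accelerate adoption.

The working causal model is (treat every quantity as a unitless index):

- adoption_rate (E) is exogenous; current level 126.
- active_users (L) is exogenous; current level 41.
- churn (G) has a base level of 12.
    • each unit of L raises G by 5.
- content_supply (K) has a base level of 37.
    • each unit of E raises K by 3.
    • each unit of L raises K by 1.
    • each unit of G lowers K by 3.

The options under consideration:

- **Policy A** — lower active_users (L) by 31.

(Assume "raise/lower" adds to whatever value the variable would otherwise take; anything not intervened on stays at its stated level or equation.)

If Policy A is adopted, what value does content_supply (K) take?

239

Policy A (L − 31):
  E = 126
  L = 41 − 31 = 10
  G = 12 + 5·10 = 62
  K = 37 + 3·126 + 10 − 3·62 = 239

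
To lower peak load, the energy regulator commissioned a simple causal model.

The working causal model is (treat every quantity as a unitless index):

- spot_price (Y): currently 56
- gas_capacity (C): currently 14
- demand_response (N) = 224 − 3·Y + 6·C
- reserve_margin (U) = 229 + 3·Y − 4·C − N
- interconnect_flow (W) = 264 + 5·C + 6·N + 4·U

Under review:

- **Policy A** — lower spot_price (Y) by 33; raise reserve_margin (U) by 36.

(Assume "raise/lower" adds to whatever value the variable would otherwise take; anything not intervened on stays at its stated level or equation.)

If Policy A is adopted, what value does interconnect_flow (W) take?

Policy A (Y − 33, U + 36):
  Y = 56 − 33 = 23
  C = 14
  N = 224 − 3·23 + 6·14 = 239
  U = 229 + 3·23 − 4·14 − 239 (+36 from intervention) = 39
  W = 264 + 5·14 + 6·239 + 4·39 = 1924

1924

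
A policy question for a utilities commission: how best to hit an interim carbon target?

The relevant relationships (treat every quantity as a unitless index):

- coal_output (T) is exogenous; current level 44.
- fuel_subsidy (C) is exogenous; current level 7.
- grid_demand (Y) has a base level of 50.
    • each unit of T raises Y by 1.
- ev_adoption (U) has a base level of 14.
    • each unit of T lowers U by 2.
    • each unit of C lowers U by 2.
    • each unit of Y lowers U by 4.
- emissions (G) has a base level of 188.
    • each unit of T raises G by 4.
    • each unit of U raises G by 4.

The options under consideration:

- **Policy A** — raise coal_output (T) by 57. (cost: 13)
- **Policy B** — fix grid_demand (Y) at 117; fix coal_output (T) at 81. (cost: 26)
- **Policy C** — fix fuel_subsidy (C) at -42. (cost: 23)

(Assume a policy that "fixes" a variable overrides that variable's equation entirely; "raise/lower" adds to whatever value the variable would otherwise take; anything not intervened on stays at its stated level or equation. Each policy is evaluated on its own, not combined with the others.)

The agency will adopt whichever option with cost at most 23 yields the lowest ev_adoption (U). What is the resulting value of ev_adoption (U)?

-806

Policy A (T + 57):
  T = 44 + 57 = 101
  C = 7
  Y = 50 + 101 = 151
  U = 14 − 2·101 − 2·7 − 4·151 = -806
Policy C (C := -42):
  T = 44
  C = -42
  Y = 50 + 44 = 94
  U = 14 − 2·44 − 2·(-42) − 4·94 = -366
Comparing — Policy A: U=-806, Policy C: U=-366. Lowest is -806 (Policy A).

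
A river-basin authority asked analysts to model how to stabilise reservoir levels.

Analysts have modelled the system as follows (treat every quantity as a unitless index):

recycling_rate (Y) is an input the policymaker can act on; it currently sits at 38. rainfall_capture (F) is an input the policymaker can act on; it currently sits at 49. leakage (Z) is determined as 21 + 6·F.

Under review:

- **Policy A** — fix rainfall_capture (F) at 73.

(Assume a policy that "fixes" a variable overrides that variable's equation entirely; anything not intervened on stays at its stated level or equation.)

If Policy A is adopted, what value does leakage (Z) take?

459

Policy A (F := 73):
  F = 73
  Z = 21 + 6·73 = 459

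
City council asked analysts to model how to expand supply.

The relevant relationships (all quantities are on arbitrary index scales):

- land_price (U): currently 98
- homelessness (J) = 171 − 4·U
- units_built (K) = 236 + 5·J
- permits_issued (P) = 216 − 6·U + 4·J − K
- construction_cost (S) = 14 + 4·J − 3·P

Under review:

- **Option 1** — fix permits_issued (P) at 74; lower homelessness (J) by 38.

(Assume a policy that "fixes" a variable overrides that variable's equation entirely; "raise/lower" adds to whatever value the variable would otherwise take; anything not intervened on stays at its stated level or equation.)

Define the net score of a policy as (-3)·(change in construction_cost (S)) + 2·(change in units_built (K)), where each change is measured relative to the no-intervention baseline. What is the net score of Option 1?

Baseline:
  U = 98
  J = 171 − 4·98 = -221
  K = 236 + 5·(-221) = -869
  P = 216 − 6·98 + 4·(-221) − (-869) = -387
  S = 14 + 4·(-221) − 3·(-387) = 291
Option 1 (P := 74, J − 38):
  U = 98
  J = 171 − 4·98 (−38 from intervention) = -259
  K = 236 + 5·(-259) = -1059
  P = 74
  S = 14 + 4·(-259) − 3·74 = -1244
ΔS = -1244 − 291 = -1535; ΔK = -1059 − (-869) = -190
Score = (-3)·(-1535) + 2·(-190) = 4225

4225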